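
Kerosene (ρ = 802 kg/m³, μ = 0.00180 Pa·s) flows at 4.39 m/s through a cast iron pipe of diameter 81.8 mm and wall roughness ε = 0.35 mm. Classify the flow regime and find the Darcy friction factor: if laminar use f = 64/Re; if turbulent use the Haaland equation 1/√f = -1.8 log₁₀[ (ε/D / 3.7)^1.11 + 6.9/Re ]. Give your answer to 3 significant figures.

Re = ρVD/μ = 802·4.39·0.0818/0.0018 = 1.6e+05.
Re > 4000 → turbulent. ε/D = 0.00035/0.0818 = 0.00428; Haaland: 1/√f = -1.8 log₁₀[0.00055 + 4.31e-05] = 5.809, so f = 0.02964.

f ≈ 0.0296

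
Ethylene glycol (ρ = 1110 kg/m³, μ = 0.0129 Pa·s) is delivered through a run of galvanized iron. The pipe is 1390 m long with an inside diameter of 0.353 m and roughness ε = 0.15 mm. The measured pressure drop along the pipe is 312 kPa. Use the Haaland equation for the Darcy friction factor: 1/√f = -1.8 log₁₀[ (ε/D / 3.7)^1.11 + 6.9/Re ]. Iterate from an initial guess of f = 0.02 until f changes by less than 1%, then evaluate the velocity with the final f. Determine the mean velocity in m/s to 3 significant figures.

V ≈ 2.65 m/s

Rearranging Darcy-Weisbach: V = √(2·ΔP·D/(f·L·ρ)). With ε/D = 0.00015/0.353 = 0.000425, iterate starting from f = 0.02:
  f = 0.02 → V = √(2·3.12e+05·0.353/(0.02·1390·1110)) = 2.672 m/s; Re = ρVD/μ = 8.115e+04; f → 0.02034
  f = 0.02034 → V = 2.649 m/s; Re = 8.046e+04; f → 0.02037
Converged (Δf/f < 1%). With the final f = 0.02037: V = √(2·3.12e+05·0.353/(0.02037·1390·1110)) = 2.647 m/s.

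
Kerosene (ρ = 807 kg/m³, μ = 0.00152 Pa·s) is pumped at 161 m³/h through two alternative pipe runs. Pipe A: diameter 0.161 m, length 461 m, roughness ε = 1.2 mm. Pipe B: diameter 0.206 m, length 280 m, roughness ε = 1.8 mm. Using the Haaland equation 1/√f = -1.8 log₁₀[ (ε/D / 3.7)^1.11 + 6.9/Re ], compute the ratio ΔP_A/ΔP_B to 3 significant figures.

Pipe A: V = Q/A = 0.04472/0.02036 = 2.197 m/s; Re = 1.878e+05; ε/D = 0.00745; Haaland → f = 0.03483; ΔP_A = f(L/D)(ρV²/2) = 1.942e+05 Pa.
Pipe B: V = Q/A = 0.04472/0.03333 = 1.342 m/s; Re = 1.468e+05; ε/D = 0.00874; Haaland → f = 0.03672; ΔP_B = f(L/D)(ρV²/2) = 3.626e+04 Pa.
ΔP_A/ΔP_B = 1.942e+05/3.626e+04 = 5.36.

ΔP_A/ΔP_B ≈ 5.36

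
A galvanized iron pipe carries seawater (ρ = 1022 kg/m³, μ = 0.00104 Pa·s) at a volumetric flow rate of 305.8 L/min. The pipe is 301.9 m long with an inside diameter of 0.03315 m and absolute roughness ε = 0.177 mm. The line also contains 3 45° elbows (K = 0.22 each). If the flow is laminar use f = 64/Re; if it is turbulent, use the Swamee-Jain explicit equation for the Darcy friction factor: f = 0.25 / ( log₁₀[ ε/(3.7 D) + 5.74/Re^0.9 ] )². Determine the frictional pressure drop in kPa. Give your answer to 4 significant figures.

ΔP ≈ 5145 kPa

Q = 305.8 L/min = 305.8/60000 = 0.005097 m³/s.
Cross-sectional area A = πD²/4 = π(0.03315)²/4 = 0.0008631 m²; mean velocity V = Q/A = 0.005097/0.0008631 = 5.905 m/s.
Reynolds number Re = ρVD/μ = 1022 · 5.905 · 0.03315 / 0.00104 = 1.924e+05.
Re > 4000 → turbulent. Relative roughness ε/D = 0.000177/0.03315 = 0.00534. Swamee-Jain: f = 0.25/(log₁₀[0.00534/3.7 + 5.74/1.924e+05^0.9])² = 0.25/(log₁₀[0.00144 + 0.000101])² = 0.25/(-2.811)² = 0.03163.
Total minor-loss coefficient ΣK = 3·0.22 = 0.66.
ΔP = [f·L/D + ΣK]·(ρV²/2) = [0.03163·301.9/0.03315 + 0.66]·(1022·5.905²/2) = [288.1 + 0.66]·1.782e+04 = 5.145e+06 Pa.
ΔP = 5.145e+06 Pa = 5145 kPa.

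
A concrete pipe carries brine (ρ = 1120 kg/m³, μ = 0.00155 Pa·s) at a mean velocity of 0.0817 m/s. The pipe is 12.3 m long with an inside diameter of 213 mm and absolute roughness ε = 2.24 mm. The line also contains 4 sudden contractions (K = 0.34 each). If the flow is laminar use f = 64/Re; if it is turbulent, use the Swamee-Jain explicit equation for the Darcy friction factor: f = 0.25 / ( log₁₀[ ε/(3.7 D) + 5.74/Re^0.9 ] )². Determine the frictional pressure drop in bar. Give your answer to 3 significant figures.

ΔP ≈ 1.45×10^-4 bar

Reynolds number Re = ρVD/μ = 1120 · 0.0817 · 0.213 / 0.00155 = 1.257e+04.
Re > 4000 → turbulent. Relative roughness ε/D = 0.00224/0.213 = 0.0105. Swamee-Jain: f = 0.25/(log₁₀[0.0105/3.7 + 5.74/1.257e+04^0.9])² = 0.25/(log₁₀[0.00284 + 0.00117])² = 0.25/(-2.396)² = 0.04354.
Total minor-loss coefficient ΣK = 4·0.34 = 1.36.
ΔP = [f·L/D + ΣK]·(ρV²/2) = [0.04354·12.3/0.213 + 1.36]·(1120·0.0817²/2) = [2.514 + 1.36]·3.738 = 14.48 Pa.
ΔP = 14.48 Pa = 1.45×10^-4 bar.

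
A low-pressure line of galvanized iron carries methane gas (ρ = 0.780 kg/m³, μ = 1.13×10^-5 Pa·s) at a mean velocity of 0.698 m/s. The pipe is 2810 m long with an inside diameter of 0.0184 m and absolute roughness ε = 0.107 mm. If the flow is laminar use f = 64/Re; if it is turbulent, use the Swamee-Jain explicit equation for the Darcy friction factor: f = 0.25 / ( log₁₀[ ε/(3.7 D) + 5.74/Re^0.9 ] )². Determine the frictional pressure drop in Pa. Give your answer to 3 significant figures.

ΔP ≈ 2090 Pa

Reynolds number Re = ρVD/μ = 0.78 · 0.698 · 0.0184 / 1.13e-05 = 886.5.
Re < 2300 → laminar flow, so f = 64/Re = 64/886.5 = 0.07219 (the turbulent correlation is not needed).
Darcy-Weisbach: ΔP = f(L/D)(ρV²/2) = 0.07219·(2810/0.0184)·(0.78·0.698²/2) = 0.07219·1.527e+05·0.19 = 2095 Pa.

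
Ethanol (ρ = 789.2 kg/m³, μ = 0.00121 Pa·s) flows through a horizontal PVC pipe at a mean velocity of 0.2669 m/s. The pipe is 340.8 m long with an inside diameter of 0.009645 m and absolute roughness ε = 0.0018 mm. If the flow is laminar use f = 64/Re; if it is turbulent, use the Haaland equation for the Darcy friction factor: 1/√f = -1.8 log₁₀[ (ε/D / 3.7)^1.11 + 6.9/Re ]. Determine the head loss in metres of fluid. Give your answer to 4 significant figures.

Reynolds number Re = ρVD/μ = 789.2 · 0.2669 · 0.009645 / 0.00121 = 1679.
Re < 2300 → laminar flow, so f = 64/Re = 64/1679 = 0.03812 (the turbulent correlation is not needed).
Darcy-Weisbach: ΔP = f(L/D)(ρV²/2) = 0.03812·(340.8/0.009645)·(789.2·0.2669²/2) = 0.03812·3.533e+04·28.11 = 3.786e+04 Pa.
Head loss h_f = ΔP/(ρg) = 3.786e+04/(789.2·9.81) = 4.890 m.

h_f ≈ 4.890 m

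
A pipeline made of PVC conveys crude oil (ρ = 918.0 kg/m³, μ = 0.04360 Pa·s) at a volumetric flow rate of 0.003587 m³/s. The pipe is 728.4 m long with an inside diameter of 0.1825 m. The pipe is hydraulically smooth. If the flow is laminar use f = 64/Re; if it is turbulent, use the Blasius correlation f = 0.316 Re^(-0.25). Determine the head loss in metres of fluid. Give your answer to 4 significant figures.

Cross-sectional area A = πD²/4 = π(0.1825)²/4 = 0.02616 m²; mean velocity V = Q/A = 0.003587/0.02616 = 0.1371 m/s.
Reynolds number Re = ρVD/μ = 918 · 0.1371 · 0.1825 / 0.0436 = 526.9.
Re < 2300 → laminar flow, so f = 64/Re = 64/526.9 = 0.1215 (the turbulent correlation is not needed).
Darcy-Weisbach: ΔP = f(L/D)(ρV²/2) = 0.1215·(728.4/0.1825)·(918·0.1371²/2) = 0.1215·3991·8.631 = 4184 Pa.
Head loss h_f = ΔP/(ρg) = 4184/(918·9.81) = 0.4646 m.

h_f ≈ 0.4646 m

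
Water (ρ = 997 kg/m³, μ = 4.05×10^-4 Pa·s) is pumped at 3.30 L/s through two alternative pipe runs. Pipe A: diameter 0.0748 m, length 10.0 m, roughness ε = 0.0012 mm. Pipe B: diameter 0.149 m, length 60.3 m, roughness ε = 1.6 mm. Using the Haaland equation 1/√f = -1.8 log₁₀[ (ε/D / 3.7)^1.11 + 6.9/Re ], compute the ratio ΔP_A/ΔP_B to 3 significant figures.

ΔP_A/ΔP_B ≈ 2.20

Pipe A: V = Q/A = 0.0033/0.004394 = 0.751 m/s; Re = 1.383e+05; ε/D = 1.6e-05; Haaland → f = 0.01675; ΔP_A = f(L/D)(ρV²/2) = 629.6 Pa.
Pipe B: V = Q/A = 0.0033/0.01744 = 0.1893 m/s; Re = 6.942e+04; ε/D = 0.0107; Haaland → f = 0.03968; ΔP_B = f(L/D)(ρV²/2) = 286.7 Pa.
ΔP_A/ΔP_B = 629.6/286.7 = 2.20.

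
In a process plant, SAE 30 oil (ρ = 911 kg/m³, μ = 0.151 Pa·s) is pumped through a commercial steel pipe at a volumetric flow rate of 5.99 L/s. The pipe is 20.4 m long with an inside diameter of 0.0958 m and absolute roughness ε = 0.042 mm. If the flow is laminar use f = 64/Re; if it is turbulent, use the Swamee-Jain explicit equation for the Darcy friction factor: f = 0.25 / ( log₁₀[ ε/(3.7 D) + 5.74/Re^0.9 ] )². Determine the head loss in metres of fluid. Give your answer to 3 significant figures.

h_f ≈ 0.999 m

Q = 5.99 L/s = 5.99/1000 = 0.00599 m³/s.
Cross-sectional area A = πD²/4 = π(0.0958)²/4 = 0.007208 m²; mean velocity V = Q/A = 0.00599/0.007208 = 0.831 m/s.
Reynolds number Re = ρVD/μ = 911 · 0.831 · 0.0958 / 0.151 = 480.3.
Re < 2300 → laminar flow, so f = 64/Re = 64/480.3 = 0.1332 (the turbulent correlation is not needed).
Darcy-Weisbach: ΔP = f(L/D)(ρV²/2) = 0.1332·(20.4/0.0958)·(911·0.831²/2) = 0.1332·212.9·314.6 = 8925 Pa.
Head loss h_f = ΔP/(ρg) = 8925/(911·9.81) = 0.999 m.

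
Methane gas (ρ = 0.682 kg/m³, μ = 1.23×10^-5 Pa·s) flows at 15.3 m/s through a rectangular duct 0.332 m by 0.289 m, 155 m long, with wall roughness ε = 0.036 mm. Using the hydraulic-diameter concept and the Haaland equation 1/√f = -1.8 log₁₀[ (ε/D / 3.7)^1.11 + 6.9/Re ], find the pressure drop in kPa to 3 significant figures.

Hydraulic diameter D_h = 4A/P = 4·(0.332·0.289)/(2·(0.332+0.289)) = 0.3838/1.242 = 0.309 m.
Re = ρVD_h/μ = 0.682·15.3·0.309/1.23e-05 = 2.621e+05.
ε/D_h = 3.6e-05/0.309 = 0.000117; Haaland gives 1/√f = -1.8 log₁₀[1.01e-05+2.63e-05] = 7.99, so f = 0.01566.
ΔP = f(L/D_h)(ρV²/2) = 0.01566·155/0.309·79.82 = 627.2 Pa.
ΔP = 0.627 kPa.

ΔP ≈ 0.627 kPa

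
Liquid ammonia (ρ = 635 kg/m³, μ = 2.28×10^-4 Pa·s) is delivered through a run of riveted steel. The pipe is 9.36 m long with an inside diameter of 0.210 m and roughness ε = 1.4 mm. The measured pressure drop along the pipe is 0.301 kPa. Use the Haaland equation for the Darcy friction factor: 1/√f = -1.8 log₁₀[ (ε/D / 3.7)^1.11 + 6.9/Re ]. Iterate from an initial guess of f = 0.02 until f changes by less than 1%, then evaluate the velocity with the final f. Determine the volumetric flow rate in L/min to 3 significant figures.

Rearranging Darcy-Weisbach: V = √(2·ΔP·D/(f·L·ρ)). With ε/D = 0.0014/0.21 = 0.00667, iterate starting from f = 0.02:
  f = 0.02 → V = √(2·301·0.21/(0.02·9.36·635)) = 1.031 m/s; Re = ρVD/μ = 6.032e+05; f → 0.03338
  f = 0.03338 → V = 0.7982 m/s; Re = 4.669e+05; f → 0.03342
Converged (Δf/f < 1%). With the final f = 0.03342: V = √(2·301·0.21/(0.03342·9.36·635)) = 0.7978 m/s.
Q = V·A = 0.7978·(π/4·0.21²) = 0.02763 m³/s = 1660 L/min.

Q ≈ 1660 L/min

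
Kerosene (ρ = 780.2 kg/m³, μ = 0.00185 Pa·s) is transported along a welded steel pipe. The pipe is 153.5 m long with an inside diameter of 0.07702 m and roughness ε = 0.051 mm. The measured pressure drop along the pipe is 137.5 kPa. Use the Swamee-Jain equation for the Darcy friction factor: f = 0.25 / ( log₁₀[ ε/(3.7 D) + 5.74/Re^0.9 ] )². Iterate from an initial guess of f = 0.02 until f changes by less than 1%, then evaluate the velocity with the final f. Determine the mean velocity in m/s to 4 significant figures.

V ≈ 2.885 m/s

Rearranging Darcy-Weisbach: V = √(2·ΔP·D/(f·L·ρ)). With ε/D = 5.1e-05/0.07702 = 0.000662, iterate starting from f = 0.02:
  f = 0.02 → V = √(2·1.375e+05·0.07702/(0.02·153.5·780.2)) = 2.974 m/s; Re = ρVD/μ = 9.659e+04; f → 0.02117
  f = 0.02117 → V = 2.89 m/s; Re = 9.388e+04; f → 0.02124
Converged (Δf/f < 1%). With the final f = 0.02124: V = √(2·1.375e+05·0.07702/(0.02124·153.5·780.2)) = 2.885 m/s.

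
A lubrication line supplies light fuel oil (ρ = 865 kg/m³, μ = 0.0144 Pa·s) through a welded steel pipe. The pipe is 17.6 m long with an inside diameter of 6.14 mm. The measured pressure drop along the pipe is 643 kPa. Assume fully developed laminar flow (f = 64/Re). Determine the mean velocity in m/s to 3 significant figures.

For laminar flow, f = 64/Re with Re = ρVD/μ, so Darcy-Weisbach reduces to ΔP = 32μLV/D². Solving for V: V = ΔP·D²/(32μL) = 6.43e+05·(0.00614)²/(32·0.0144·17.6) = 2.989 m/s.
Check: Re = ρVD/μ = 865·2.989·0.00614/0.0144 = 1102 < 2300, so the laminar assumption holds.

V ≈ 2.99 m/s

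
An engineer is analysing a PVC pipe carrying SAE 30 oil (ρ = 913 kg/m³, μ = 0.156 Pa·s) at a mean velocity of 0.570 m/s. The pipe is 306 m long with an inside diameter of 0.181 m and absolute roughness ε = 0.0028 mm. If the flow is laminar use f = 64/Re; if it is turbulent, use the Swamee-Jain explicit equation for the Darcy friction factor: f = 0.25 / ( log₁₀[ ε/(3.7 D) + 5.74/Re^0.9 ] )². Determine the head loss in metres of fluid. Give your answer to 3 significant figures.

Reynolds number Re = ρVD/μ = 913 · 0.57 · 0.181 / 0.156 = 603.8.
Re < 2300 → laminar flow, so f = 64/Re = 64/603.8 = 0.106 (the turbulent correlation is not needed).
Darcy-Weisbach: ΔP = f(L/D)(ρV²/2) = 0.106·(306/0.181)·(913·0.57²/2) = 0.106·1691·148.3 = 2.658e+04 Pa.
Head loss h_f = ΔP/(ρg) = 2.658e+04/(913·9.81) = 2.97 m.

h_f ≈ 2.97 m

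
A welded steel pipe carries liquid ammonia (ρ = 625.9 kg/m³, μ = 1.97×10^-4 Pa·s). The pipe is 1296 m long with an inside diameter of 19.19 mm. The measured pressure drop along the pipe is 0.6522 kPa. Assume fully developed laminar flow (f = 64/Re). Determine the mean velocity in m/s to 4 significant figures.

For laminar flow, f = 64/Re with Re = ρVD/μ, so Darcy-Weisbach reduces to ΔP = 32μLV/D². Solving for V: V = ΔP·D²/(32μL) = 652.2·(0.01919)²/(32·0.000197·1296) = 0.0294 m/s.
Check: Re = ρVD/μ = 625.9·0.0294·0.01919/0.000197 = 1792 < 2300, so the laminar assumption holds.

V ≈ 0.02940 m/s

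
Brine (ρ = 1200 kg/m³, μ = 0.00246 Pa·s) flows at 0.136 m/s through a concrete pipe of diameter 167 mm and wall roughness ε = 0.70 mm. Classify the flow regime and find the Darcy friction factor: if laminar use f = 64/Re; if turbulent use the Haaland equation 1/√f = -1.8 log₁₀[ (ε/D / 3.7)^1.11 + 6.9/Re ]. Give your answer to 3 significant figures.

f ≈ 0.0358

Re = ρVD/μ = 1200·0.136·0.167/0.00246 = 1.108e+04.
Re > 4000 → turbulent. ε/D = 0.0007/0.167 = 0.00419; Haaland: 1/√f = -1.8 log₁₀[0.000537 + 0.000623] = 5.284, so f = 0.03582.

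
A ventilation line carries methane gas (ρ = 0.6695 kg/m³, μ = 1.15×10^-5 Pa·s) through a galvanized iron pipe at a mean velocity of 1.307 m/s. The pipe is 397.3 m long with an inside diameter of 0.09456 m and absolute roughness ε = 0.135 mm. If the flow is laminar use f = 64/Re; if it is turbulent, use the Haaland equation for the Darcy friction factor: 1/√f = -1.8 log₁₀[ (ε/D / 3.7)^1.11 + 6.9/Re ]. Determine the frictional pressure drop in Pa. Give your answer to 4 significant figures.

ΔP ≈ 85.20 Pa

Reynolds number Re = ρVD/μ = 0.6695 · 1.307 · 0.09456 / 1.15e-05 = 7195.
Re > 4000 → turbulent. Relative roughness ε/D = 0.000135/0.09456 = 0.00143. Haaland: 1/√f = -1.8 log₁₀[(0.00143/3.7)^1.11 + 6.9/7195] = -1.8 log₁₀[0.000163 + 0.000959] = 5.31, so f = 0.03546.
Darcy-Weisbach: ΔP = f(L/D)(ρV²/2) = 0.03546·(397.3/0.09456)·(0.6695·1.307²/2) = 0.03546·4202·0.5718 = 85.2 Pa.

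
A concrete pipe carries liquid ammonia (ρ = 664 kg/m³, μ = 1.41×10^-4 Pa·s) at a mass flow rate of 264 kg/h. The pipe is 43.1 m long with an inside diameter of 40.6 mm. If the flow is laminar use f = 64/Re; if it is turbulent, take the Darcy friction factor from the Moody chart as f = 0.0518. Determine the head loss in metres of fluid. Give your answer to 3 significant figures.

ṁ = 264 kg/h = 264/3600 = 0.07333 kg/s.
A = πD²/4 = π(0.0406)²/4 = 0.001295 m²; mean velocity V = ṁ/(ρA) = 0.07333/(664 · 0.001295) = 0.08531 m/s.
Reynolds number Re = ρVD/μ = 664 · 0.08531 · 0.0406 / 0.000141 = 1.631e+04.
Re > 4000 → turbulent; use the Moody-chart value f = 0.0518.
Darcy-Weisbach: ΔP = f(L/D)(ρV²/2) = 0.0518·(43.1/0.0406)·(664·0.08531²/2) = 0.0518·1062·2.416 = 132.9 Pa.
Head loss h_f = ΔP/(ρg) = 132.9/(664·9.81) = 0.0204 m.

h_f ≈ 0.0204 m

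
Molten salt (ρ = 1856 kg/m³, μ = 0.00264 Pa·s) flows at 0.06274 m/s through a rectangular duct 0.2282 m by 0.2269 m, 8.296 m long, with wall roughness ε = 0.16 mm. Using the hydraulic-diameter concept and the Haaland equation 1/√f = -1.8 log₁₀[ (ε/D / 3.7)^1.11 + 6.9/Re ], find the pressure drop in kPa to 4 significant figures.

ΔP ≈ 0.004227 kPa

Hydraulic diameter D_h = 4A/P = 4·(0.2282·0.2269)/(2·(0.2282+0.2269)) = 0.2071/0.9102 = 0.2275 m.
Re = ρVD_h/μ = 1856·0.06274·0.2275/0.00264 = 1.004e+04.
ε/D_h = 0.00016/0.2275 = 0.000703; Haaland gives 1/√f = -1.8 log₁₀[7.4e-05+0.000687] = 5.613, so f = 0.03174.
ΔP = f(L/D_h)(ρV²/2) = 0.03174·8.296/0.2275·3.653 = 4.227 Pa.
ΔP = 0.004227 kPa.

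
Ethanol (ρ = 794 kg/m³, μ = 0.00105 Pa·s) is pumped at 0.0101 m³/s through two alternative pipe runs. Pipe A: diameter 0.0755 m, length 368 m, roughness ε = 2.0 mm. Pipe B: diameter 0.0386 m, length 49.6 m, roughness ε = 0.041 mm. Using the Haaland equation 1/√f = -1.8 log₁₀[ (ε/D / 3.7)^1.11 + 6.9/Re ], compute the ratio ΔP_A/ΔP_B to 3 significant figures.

ΔP_A/ΔP_B ≈ 0.677

Pipe A: V = Q/A = 0.0101/0.004477 = 2.256 m/s; Re = 1.288e+05; ε/D = 0.0265; Haaland → f = 0.05469; ΔP_A = f(L/D)(ρV²/2) = 5.386e+05 Pa.
Pipe B: V = Q/A = 0.0101/0.00117 = 8.631 m/s; Re = 2.519e+05; ε/D = 0.00106; Haaland → f = 0.02093; ΔP_B = f(L/D)(ρV²/2) = 7.953e+05 Pa.
ΔP_A/ΔP_B = 5.386e+05/7.953e+05 = 0.677.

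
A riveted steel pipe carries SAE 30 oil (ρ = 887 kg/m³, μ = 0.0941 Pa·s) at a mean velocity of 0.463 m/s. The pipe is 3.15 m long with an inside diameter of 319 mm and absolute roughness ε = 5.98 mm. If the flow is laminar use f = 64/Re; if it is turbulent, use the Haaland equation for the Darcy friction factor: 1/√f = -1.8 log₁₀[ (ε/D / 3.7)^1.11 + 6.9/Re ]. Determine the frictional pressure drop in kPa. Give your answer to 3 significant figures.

ΔP ≈ 0.0432 kPa

Reynolds number Re = ρVD/μ = 887 · 0.463 · 0.319 / 0.0941 = 1392.
Re < 2300 → laminar flow, so f = 64/Re = 64/1392 = 0.04597 (the turbulent correlation is not needed).
Darcy-Weisbach: ΔP = f(L/D)(ρV²/2) = 0.04597·(3.15/0.319)·(887·0.463²/2) = 0.04597·9.875·95.07 = 43.16 Pa.
ΔP = 43.16 Pa = 0.0432 kPa.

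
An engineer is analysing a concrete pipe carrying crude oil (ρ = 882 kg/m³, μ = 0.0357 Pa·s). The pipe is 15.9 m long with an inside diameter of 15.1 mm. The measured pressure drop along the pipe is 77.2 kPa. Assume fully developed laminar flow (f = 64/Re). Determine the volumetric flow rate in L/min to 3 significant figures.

Q ≈ 10.4 L/min

For laminar flow, f = 64/Re with Re = ρVD/μ, so Darcy-Weisbach reduces to ΔP = 32μLV/D². Solving for V: V = ΔP·D²/(32μL) = 7.72e+04·(0.0151)²/(32·0.0357·15.9) = 0.9691 m/s.
Check: Re = ρVD/μ = 882·0.9691·0.0151/0.0357 = 361.5 < 2300, so the laminar assumption holds.
Q = V·A = 0.9691·(π/4·0.0151²) = 0.0001735 m³/s = 10.4 L/min.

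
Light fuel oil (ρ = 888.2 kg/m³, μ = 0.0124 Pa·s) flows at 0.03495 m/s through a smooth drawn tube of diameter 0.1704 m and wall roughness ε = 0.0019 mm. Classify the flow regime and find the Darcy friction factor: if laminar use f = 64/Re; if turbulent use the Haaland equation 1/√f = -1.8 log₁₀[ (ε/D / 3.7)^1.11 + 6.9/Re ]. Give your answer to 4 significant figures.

f ≈ 0.1500

Re = ρVD/μ = 888.2·0.03495·0.1704/0.0124 = 426.6.
Re < 2300 → laminar, so f = 64/Re = 0.15 (roughness is irrelevant in laminar flow).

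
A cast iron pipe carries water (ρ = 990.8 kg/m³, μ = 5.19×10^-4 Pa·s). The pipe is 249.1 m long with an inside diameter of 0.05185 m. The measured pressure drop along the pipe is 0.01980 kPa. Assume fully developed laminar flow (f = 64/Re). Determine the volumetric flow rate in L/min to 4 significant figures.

Q ≈ 1.630 L/min

For laminar flow, f = 64/Re with Re = ρVD/μ, so Darcy-Weisbach reduces to ΔP = 32μLV/D². Solving for V: V = ΔP·D²/(32μL) = 19.8·(0.05185)²/(32·0.000519·249.1) = 0.01287 m/s.
Check: Re = ρVD/μ = 990.8·0.01287·0.05185/0.000519 = 1274 < 2300, so the laminar assumption holds.
Q = V·A = 0.01287·(π/4·0.05185²) = 2.717e-05 m³/s = 1.630 L/min.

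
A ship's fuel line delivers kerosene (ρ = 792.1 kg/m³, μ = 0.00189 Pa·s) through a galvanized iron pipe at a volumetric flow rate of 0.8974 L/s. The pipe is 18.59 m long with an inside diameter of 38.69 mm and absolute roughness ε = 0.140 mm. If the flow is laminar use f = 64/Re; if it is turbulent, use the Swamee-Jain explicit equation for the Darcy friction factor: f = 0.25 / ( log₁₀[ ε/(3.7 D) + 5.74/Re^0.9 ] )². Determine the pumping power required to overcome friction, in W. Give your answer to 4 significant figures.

Q = 0.8974 L/s = 0.8974/1000 = 0.0008974 m³/s.
Cross-sectional area A = πD²/4 = π(0.03869)²/4 = 0.001176 m²; mean velocity V = Q/A = 0.0008974/0.001176 = 0.7633 m/s.
Reynolds number Re = ρVD/μ = 792.1 · 0.7633 · 0.03869 / 0.00189 = 1.238e+04.
Re > 4000 → turbulent. Relative roughness ε/D = 0.00014/0.03869 = 0.00362. Swamee-Jain: f = 0.25/(log₁₀[0.00362/3.7 + 5.74/1.238e+04^0.9])² = 0.25/(log₁₀[0.000978 + 0.00119])² = 0.25/(-2.664)² = 0.03523.
Darcy-Weisbach: ΔP = f(L/D)(ρV²/2) = 0.03523·(18.59/0.03869)·(792.1·0.7633²/2) = 0.03523·480.5·230.8 = 3906 Pa.
Pumping power P = QΔP = 0.0008974·3906 = 3.5051 W = 3.505 W.

P ≈ 3.505 W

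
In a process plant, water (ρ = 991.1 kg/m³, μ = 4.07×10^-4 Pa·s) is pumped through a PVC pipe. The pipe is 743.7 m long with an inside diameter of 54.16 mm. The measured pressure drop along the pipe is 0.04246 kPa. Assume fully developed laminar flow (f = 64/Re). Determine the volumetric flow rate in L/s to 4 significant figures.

Q ≈ 0.02962 L/s

For laminar flow, f = 64/Re with Re = ρVD/μ, so Darcy-Weisbach reduces to ΔP = 32μLV/D². Solving for V: V = ΔP·D²/(32μL) = 42.46·(0.05416)²/(32·0.000407·743.7) = 0.01286 m/s.
Check: Re = ρVD/μ = 991.1·0.01286·0.05416/0.000407 = 1696 < 2300, so the laminar assumption holds.
Q = V·A = 0.01286·(π/4·0.05416²) = 2.962e-05 m³/s = 0.02962 L/s.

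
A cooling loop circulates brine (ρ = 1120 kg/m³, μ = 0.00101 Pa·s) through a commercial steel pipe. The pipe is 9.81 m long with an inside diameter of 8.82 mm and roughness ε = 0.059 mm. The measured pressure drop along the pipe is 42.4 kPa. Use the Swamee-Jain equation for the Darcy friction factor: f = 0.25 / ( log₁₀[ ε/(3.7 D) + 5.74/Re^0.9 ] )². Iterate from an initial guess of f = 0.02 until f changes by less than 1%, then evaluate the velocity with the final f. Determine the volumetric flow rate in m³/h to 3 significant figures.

Rearranging Darcy-Weisbach: V = √(2·ΔP·D/(f·L·ρ)). With ε/D = 5.9e-05/0.00882 = 0.00669, iterate starting from f = 0.02:
  f = 0.02 → V = √(2·4.24e+04·0.00882/(0.02·9.81·1120)) = 1.845 m/s; Re = ρVD/μ = 1.804e+04; f → 0.03768
  f = 0.03768 → V = 1.344 m/s; Re = 1.315e+04; f → 0.03898
  f = 0.03898 → V = 1.321 m/s; Re = 1.292e+04; f → 0.03906
Converged (Δf/f < 1%). With the final f = 0.03906: V = √(2·4.24e+04·0.00882/(0.03906·9.81·1120)) = 1.32 m/s.
Q = V·A = 1.32·(π/4·0.00882²) = 8.066e-05 m³/s = 0.290 m³/h.

Q ≈ 0.290 m³/h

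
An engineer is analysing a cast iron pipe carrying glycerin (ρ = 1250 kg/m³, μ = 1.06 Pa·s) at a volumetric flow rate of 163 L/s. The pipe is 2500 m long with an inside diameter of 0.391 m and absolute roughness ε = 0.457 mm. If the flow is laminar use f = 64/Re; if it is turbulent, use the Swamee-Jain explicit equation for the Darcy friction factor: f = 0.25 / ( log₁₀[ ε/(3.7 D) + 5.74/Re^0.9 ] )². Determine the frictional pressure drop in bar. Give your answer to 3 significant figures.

Q = 163 L/s = 163/1000 = 0.163 m³/s.
Cross-sectional area A = πD²/4 = π(0.391)²/4 = 0.1201 m²; mean velocity V = Q/A = 0.163/0.1201 = 1.358 m/s.
Reynolds number Re = ρVD/μ = 1250 · 1.358 · 0.391 / 1.06 = 625.9.
Re < 2300 → laminar flow, so f = 64/Re = 64/625.9 = 0.1022 (the turbulent correlation is not needed).
Darcy-Weisbach: ΔP = f(L/D)(ρV²/2) = 0.1022·(2500/0.391)·(1250·1.358²/2) = 0.1022·6394·1152 = 7.53e+05 Pa.
ΔP = 7.53e+05 Pa = 7.53 bar.

ΔP ≈ 7.53 bar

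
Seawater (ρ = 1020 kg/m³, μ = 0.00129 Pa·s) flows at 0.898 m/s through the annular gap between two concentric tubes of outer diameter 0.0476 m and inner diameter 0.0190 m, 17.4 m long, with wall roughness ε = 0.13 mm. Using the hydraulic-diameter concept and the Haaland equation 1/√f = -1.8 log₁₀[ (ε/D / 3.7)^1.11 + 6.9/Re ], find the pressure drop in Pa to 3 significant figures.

Hydraulic diameter D_h = 4A/P = D_o - D_i = 0.0476 - 0.019 = 0.0286 m.
Re = ρVD_h/μ = 1020·0.898·0.0286/0.00129 = 2.031e+04.
ε/D_h = 0.00013/0.0286 = 0.00455; Haaland gives 1/√f = -1.8 log₁₀[0.000588+0.00034] = 5.459, so f = 0.03356.
ΔP = f(L/D_h)(ρV²/2) = 0.03356·17.4/0.0286·411.3 = 8397 Pa.

ΔP ≈ 8400 Pa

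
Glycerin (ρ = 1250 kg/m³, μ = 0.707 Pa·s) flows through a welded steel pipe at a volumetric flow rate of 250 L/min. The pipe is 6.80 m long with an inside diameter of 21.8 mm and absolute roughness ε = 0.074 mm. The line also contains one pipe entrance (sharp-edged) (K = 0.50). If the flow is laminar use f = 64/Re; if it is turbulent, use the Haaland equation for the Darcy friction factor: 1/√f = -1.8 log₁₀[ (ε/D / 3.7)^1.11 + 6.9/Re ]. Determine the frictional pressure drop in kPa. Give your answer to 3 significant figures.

ΔP ≈ 3650 kPa

Q = 250 L/min = 250/60000 = 0.004167 m³/s.
Cross-sectional area A = πD²/4 = π(0.0218)²/4 = 0.0003733 m²; mean velocity V = Q/A = 0.004167/0.0003733 = 11.16 m/s.
Reynolds number Re = ρVD/μ = 1250 · 11.16 · 0.0218 / 0.707 = 430.3.
Re < 2300 → laminar flow, so f = 64/Re = 64/430.3 = 0.1487 (the turbulent correlation is not needed).
Total minor-loss coefficient ΣK = 1·0.5 = 0.5.
ΔP = [f·L/D + ΣK]·(ρV²/2) = [0.1487·6.8/0.0218 + 0.5]·(1250·11.16²/2) = [46.4 + 0.5]·7.788e+04 = 3.653e+06 Pa.
ΔP = 3.653e+06 Pa = 3650 kPa.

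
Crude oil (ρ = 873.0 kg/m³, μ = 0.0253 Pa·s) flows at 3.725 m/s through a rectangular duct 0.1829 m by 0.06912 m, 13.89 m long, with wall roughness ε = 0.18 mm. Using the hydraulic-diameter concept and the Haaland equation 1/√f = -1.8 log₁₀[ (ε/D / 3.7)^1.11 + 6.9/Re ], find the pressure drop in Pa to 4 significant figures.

ΔP ≈ 26450 Pa

Hydraulic diameter D_h = 4A/P = 4·(0.1829·0.06912)/(2·(0.1829+0.06912)) = 0.05057/0.504 = 0.1003 m.
Re = ρVD_h/μ = 873·3.725·0.1003/0.0253 = 1.29e+04.
ε/D_h = 0.00018/0.1003 = 0.00179; Haaland gives 1/√f = -1.8 log₁₀[0.000209+0.000535] = 5.631, so f = 0.03154.
ΔP = f(L/D_h)(ρV²/2) = 0.03154·13.89/0.1003·6057 = 2.645e+04 Pa.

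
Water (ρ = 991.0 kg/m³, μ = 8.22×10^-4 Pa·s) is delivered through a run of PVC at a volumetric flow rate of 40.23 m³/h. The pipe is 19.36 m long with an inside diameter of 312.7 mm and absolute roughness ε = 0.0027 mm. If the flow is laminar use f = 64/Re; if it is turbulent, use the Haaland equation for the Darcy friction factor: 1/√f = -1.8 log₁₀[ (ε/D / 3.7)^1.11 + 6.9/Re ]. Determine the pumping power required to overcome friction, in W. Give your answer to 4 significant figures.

Q = 40.23 m³/h = 40.23/3600 = 0.01117 m³/s.
Cross-sectional area A = πD²/4 = π(0.3127)²/4 = 0.0768 m²; mean velocity V = Q/A = 0.01117/0.0768 = 0.1455 m/s.
Reynolds number Re = ρVD/μ = 991 · 0.1455 · 0.3127 / 0.000822 = 5.486e+04.
Re > 4000 → turbulent. Relative roughness ε/D = 2.7e-06/0.3127 = 8.63e-06. Haaland: 1/√f = -1.8 log₁₀[(8.63e-06/3.7)^1.11 + 6.9/5.486e+04] = -1.8 log₁₀[5.6e-07 + 0.000126] = 7.017, so f = 0.02031.
Darcy-Weisbach: ΔP = f(L/D)(ρV²/2) = 0.02031·(19.36/0.3127)·(991·0.1455²/2) = 0.02031·61.91·10.49 = 13.19 Pa.
Pumping power P = QΔP = 0.01117·13.19 = 0.14742 W = 0.1474 W.

P ≈ 0.1474 W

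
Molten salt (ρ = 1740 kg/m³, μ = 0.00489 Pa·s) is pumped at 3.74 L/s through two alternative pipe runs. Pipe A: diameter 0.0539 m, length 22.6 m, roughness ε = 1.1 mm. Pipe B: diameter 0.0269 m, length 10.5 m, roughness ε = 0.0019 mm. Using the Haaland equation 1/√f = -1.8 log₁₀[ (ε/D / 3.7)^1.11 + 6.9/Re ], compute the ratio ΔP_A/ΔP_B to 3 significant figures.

Pipe A: V = Q/A = 0.00374/0.002282 = 1.639 m/s; Re = 3.144e+04; ε/D = 0.0204; Haaland → f = 0.05029; ΔP_A = f(L/D)(ρV²/2) = 4.929e+04 Pa.
Pipe B: V = Q/A = 0.00374/0.0005683 = 6.581 m/s; Re = 6.299e+04; ε/D = 7.06e-05; Haaland → f = 0.0199; ΔP_B = f(L/D)(ρV²/2) = 2.927e+05 Pa.
ΔP_A/ΔP_B = 4.929e+04/2.927e+05 = 0.168.

ΔP_A/ΔP_B ≈ 0.168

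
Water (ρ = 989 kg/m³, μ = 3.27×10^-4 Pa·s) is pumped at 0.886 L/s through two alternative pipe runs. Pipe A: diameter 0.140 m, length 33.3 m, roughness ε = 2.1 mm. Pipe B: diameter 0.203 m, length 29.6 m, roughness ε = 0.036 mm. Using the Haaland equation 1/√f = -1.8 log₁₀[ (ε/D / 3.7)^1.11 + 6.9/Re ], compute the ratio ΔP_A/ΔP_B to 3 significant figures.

ΔP_A/ΔP_B ≈ 12.1

Pipe A: V = Q/A = 0.000886/0.01539 = 0.05756 m/s; Re = 2.437e+04; ε/D = 0.015; Haaland → f = 0.04555; ΔP_A = f(L/D)(ρV²/2) = 17.75 Pa.
Pipe B: V = Q/A = 0.000886/0.03237 = 0.02737 m/s; Re = 1.681e+04; ε/D = 0.000177; Haaland → f = 0.02718; ΔP_B = f(L/D)(ρV²/2) = 1.468 Pa.
ΔP_A/ΔP_B = 17.75/1.468 = 12.1.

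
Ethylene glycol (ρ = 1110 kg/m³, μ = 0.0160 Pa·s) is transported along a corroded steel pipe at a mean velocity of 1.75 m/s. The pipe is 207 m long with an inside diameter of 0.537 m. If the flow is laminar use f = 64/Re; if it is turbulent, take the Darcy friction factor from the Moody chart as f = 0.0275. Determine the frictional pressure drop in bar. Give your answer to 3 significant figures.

Reynolds number Re = ρVD/μ = 1110 · 1.75 · 0.537 / 0.016 = 6.52e+04.
Re > 4000 → turbulent; use the Moody-chart value f = 0.0275.
Darcy-Weisbach: ΔP = f(L/D)(ρV²/2) = 0.0275·(207/0.537)·(1110·1.75²/2) = 0.0275·385.5·1700 = 1.802e+04 Pa.
ΔP = 1.802e+04 Pa = 0.180 bar.

ΔP ≈ 0.180 bar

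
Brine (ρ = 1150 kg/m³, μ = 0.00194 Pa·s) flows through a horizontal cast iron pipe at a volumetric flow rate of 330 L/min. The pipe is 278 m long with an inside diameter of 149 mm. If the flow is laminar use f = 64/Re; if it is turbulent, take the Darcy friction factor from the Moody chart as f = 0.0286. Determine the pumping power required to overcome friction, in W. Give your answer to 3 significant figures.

P ≈ 16.8 W

Q = 330 L/min = 330/60000 = 0.0055 m³/s.
Cross-sectional area A = πD²/4 = π(0.149)²/4 = 0.01744 m²; mean velocity V = Q/A = 0.0055/0.01744 = 0.3154 m/s.
Reynolds number Re = ρVD/μ = 1150 · 0.3154 · 0.149 / 0.00194 = 2.786e+04.
Re > 4000 → turbulent; use the Moody-chart value f = 0.0286.
Darcy-Weisbach: ΔP = f(L/D)(ρV²/2) = 0.0286·(278/0.149)·(1150·0.3154²/2) = 0.0286·1866·57.21 = 3053 Pa.
Pumping power P = QΔP = 0.0055·3053 = 16.79 W = 16.8 W.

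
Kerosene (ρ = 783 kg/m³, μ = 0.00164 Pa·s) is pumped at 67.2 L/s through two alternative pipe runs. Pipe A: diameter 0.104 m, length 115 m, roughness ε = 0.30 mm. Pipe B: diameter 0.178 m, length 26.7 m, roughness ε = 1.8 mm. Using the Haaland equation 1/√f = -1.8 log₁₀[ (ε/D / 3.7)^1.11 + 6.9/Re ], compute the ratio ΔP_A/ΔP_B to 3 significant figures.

ΔP_A/ΔP_B ≈ 43.3

Pipe A: V = Q/A = 0.0672/0.008495 = 7.911 m/s; Re = 3.928e+05; ε/D = 0.00288; Haaland → f = 0.02625; ΔP_A = f(L/D)(ρV²/2) = 7.111e+05 Pa.
Pipe B: V = Q/A = 0.0672/0.02488 = 2.7 m/s; Re = 2.295e+05; ε/D = 0.0101; Haaland → f = 0.03837; ΔP_B = f(L/D)(ρV²/2) = 1.643e+04 Pa.
ΔP_A/ΔP_B = 7.111e+05/1.643e+04 = 43.3.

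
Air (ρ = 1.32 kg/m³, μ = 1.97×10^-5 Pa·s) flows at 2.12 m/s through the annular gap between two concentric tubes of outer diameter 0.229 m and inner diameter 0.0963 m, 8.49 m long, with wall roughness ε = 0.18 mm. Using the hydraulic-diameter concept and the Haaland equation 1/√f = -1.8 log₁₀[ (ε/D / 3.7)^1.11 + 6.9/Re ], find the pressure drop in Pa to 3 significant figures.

ΔP ≈ 5.43 Pa

Hydraulic diameter D_h = 4A/P = D_o - D_i = 0.229 - 0.0963 = 0.1327 m.
Re = ρVD_h/μ = 1.32·2.12·0.1327/1.97e-05 = 1.885e+04.
ε/D_h = 0.00018/0.1327 = 0.00136; Haaland gives 1/√f = -1.8 log₁₀[0.000154+0.000366] = 5.912, so f = 0.02861.
ΔP = f(L/D_h)(ρV²/2) = 0.02861·8.49/0.1327·2.966 = 5.43 Pa.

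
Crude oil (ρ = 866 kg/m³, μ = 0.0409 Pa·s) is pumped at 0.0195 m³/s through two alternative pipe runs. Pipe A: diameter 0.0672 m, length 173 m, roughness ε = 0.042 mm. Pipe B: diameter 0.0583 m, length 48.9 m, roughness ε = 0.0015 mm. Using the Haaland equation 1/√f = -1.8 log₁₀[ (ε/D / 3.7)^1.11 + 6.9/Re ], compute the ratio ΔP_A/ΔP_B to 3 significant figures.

Pipe A: V = Q/A = 0.0195/0.003547 = 5.498 m/s; Re = 7823; ε/D = 0.000625; Haaland → f = 0.03376; ΔP_A = f(L/D)(ρV²/2) = 1.138e+06 Pa.
Pipe B: V = Q/A = 0.0195/0.002669 = 7.305 m/s; Re = 9017; ε/D = 2.57e-05; Haaland → f = 0.03181; ΔP_B = f(L/D)(ρV²/2) = 6.164e+05 Pa.
ΔP_A/ΔP_B = 1.138e+06/6.164e+05 = 1.85.

ΔP_A/ΔP_B ≈ 1.85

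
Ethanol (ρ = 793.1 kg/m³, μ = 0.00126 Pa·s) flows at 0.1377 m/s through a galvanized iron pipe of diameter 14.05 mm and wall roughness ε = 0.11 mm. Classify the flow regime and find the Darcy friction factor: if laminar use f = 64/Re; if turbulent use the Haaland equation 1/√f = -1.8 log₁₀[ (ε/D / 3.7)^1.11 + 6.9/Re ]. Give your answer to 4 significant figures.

Re = ρVD/μ = 793.1·0.1377·0.01405/0.00126 = 1218.
Re < 2300 → laminar, so f = 64/Re = 0.05255 (roughness is irrelevant in laminar flow).

f ≈ 0.05255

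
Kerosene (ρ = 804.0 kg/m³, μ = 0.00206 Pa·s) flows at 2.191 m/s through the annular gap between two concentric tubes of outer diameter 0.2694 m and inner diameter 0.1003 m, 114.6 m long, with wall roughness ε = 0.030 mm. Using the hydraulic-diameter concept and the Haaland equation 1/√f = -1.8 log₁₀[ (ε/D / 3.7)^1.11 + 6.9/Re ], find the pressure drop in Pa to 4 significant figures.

Hydraulic diameter D_h = 4A/P = D_o - D_i = 0.2694 - 0.1003 = 0.1691 m.
Re = ρVD_h/μ = 804·2.191·0.1691/0.00206 = 1.446e+05.
ε/D_h = 3e-05/0.1691 = 0.000177; Haaland gives 1/√f = -1.8 log₁₀[1.61e-05+4.77e-05] = 7.552, so f = 0.01754.
ΔP = f(L/D_h)(ρV²/2) = 0.01754·114.6/0.1691·1930 = 2.293e+04 Pa.

ΔP ≈ 22930 Pa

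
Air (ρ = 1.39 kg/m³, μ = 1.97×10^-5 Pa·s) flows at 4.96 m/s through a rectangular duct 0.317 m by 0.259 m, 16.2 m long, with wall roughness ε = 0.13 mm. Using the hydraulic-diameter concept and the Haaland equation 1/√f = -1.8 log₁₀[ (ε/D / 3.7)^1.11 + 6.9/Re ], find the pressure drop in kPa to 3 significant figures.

ΔP ≈ 0.0193 kPa

Hydraulic diameter D_h = 4A/P = 4·(0.317·0.259)/(2·(0.317+0.259)) = 0.3284/1.152 = 0.2851 m.
Re = ρVD_h/μ = 1.39·4.96·0.2851/1.97e-05 = 9.977e+04.
ε/D_h = 0.00013/0.2851 = 0.000456; Haaland gives 1/√f = -1.8 log₁₀[4.58e-05+6.92e-05] = 7.091, so f = 0.01989.
ΔP = f(L/D_h)(ρV²/2) = 0.01989·16.2/0.2851·17.1 = 19.32 Pa.
ΔP = 0.0193 kPa.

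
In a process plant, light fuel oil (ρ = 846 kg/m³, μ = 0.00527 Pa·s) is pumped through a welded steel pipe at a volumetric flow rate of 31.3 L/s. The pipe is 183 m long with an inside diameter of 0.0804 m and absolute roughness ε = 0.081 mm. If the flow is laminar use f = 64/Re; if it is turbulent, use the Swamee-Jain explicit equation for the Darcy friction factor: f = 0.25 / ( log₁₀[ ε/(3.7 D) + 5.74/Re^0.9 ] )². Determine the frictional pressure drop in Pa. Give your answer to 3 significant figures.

Q = 31.3 L/s = 31.3/1000 = 0.0313 m³/s.
Cross-sectional area A = πD²/4 = π(0.0804)²/4 = 0.005077 m²; mean velocity V = Q/A = 0.0313/0.005077 = 6.165 m/s.
Reynolds number Re = ρVD/μ = 846 · 6.165 · 0.0804 / 0.00527 = 7.957e+04.
Re > 4000 → turbulent. Relative roughness ε/D = 8.1e-05/0.0804 = 0.00101. Swamee-Jain: f = 0.25/(log₁₀[0.00101/3.7 + 5.74/7.957e+04^0.9])² = 0.25/(log₁₀[0.000272 + 0.000223])² = 0.25/(-3.305)² = 0.02288.
Darcy-Weisbach: ΔP = f(L/D)(ρV²/2) = 0.02288·(183/0.0804)·(846·6.165²/2) = 0.02288·2276·1.608e+04 = 8.375e+05 Pa.

ΔP ≈ 837000 Pa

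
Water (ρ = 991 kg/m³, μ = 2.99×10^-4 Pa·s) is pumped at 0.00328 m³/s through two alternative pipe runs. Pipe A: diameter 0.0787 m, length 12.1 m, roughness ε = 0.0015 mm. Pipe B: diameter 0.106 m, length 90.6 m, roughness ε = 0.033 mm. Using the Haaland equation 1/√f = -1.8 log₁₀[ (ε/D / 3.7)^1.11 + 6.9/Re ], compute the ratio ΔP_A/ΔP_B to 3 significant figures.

Pipe A: V = Q/A = 0.00328/0.004865 = 0.6743 m/s; Re = 1.759e+05; ε/D = 1.91e-05; Haaland → f = 0.016; ΔP_A = f(L/D)(ρV²/2) = 554.3 Pa.
Pipe B: V = Q/A = 0.00328/0.008825 = 0.3717 m/s; Re = 1.306e+05; ε/D = 0.000311; Haaland → f = 0.01852; ΔP_B = f(L/D)(ρV²/2) = 1084 Pa.
ΔP_A/ΔP_B = 554.3/1084 = 0.511.

ΔP_A/ΔP_B ≈ 0.511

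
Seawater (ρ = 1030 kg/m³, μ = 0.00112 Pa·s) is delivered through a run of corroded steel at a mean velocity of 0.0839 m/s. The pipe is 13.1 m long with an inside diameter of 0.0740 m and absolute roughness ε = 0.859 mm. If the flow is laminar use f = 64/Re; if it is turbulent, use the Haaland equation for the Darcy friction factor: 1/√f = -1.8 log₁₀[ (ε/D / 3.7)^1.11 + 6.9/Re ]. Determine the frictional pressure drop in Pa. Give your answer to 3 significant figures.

ΔP ≈ 30.7 Pa

Reynolds number Re = ρVD/μ = 1030 · 0.0839 · 0.074 / 0.00112 = 5710.
Re > 4000 → turbulent. Relative roughness ε/D = 0.000859/0.074 = 0.0116. Haaland: 1/√f = -1.8 log₁₀[(0.0116/3.7)^1.11 + 6.9/5710] = -1.8 log₁₀[0.00166 + 0.00121] = 4.575, so f = 0.04777.
Darcy-Weisbach: ΔP = f(L/D)(ρV²/2) = 0.04777·(13.1/0.074)·(1030·0.0839²/2) = 0.04777·177·3.625 = 30.66 Pa.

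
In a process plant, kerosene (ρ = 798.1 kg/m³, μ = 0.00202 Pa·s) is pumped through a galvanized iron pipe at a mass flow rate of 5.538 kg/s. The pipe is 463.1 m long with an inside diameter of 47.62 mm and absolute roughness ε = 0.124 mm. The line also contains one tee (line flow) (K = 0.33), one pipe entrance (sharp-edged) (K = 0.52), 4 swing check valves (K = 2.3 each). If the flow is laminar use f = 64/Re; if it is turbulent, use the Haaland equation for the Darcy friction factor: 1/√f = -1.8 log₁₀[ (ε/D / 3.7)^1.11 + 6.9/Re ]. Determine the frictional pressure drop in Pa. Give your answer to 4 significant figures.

ΔP ≈ 1646000 Pa

A = πD²/4 = π(0.04762)²/4 = 0.001781 m²; mean velocity V = ṁ/(ρA) = 5.538/(798.1 · 0.001781) = 3.896 m/s.
Reynolds number Re = ρVD/μ = 798.1 · 3.896 · 0.04762 / 0.00202 = 7.33e+04.
Re > 4000 → turbulent. Relative roughness ε/D = 0.000124/0.04762 = 0.0026. Haaland: 1/√f = -1.8 log₁₀[(0.0026/3.7)^1.11 + 6.9/7.33e+04] = -1.8 log₁₀[0.000317 + 9.41e-05] = 6.095, so f = 0.02691.
Total minor-loss coefficient ΣK = 1·0.33 + 1·0.52 + 4·2.3 = 10.
ΔP = [f·L/D + ΣK]·(ρV²/2) = [0.02691·463.1/0.04762 + 10]·(798.1·3.896²/2) = [261.7 + 10]·6057 = 1.646e+06 Pa.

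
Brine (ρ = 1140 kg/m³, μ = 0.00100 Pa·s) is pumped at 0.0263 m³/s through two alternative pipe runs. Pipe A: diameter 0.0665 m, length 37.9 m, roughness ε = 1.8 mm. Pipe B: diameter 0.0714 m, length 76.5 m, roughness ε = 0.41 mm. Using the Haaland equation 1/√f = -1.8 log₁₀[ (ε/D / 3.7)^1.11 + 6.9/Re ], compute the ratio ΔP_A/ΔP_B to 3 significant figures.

ΔP_A/ΔP_B ≈ 1.22

Pipe A: V = Q/A = 0.0263/0.003473 = 7.572 m/s; Re = 5.74e+05; ε/D = 0.0271; Haaland → f = 0.05497; ΔP_A = f(L/D)(ρV²/2) = 1.024e+06 Pa.
Pipe B: V = Q/A = 0.0263/0.004004 = 6.569 m/s; Re = 5.347e+05; ε/D = 0.00574; Haaland → f = 0.03189; ΔP_B = f(L/D)(ρV²/2) = 8.404e+05 Pa.
ΔP_A/ΔP_B = 1.024e+06/8.404e+05 = 1.22.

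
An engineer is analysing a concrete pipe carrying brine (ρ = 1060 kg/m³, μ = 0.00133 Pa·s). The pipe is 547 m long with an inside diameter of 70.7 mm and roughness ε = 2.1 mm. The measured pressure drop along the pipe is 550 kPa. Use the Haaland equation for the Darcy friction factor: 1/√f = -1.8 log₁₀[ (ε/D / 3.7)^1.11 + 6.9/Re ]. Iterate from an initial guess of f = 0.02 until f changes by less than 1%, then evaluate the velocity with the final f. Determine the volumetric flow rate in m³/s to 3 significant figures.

Q ≈ 0.00600 m³/s

Rearranging Darcy-Weisbach: V = √(2·ΔP·D/(f·L·ρ)). With ε/D = 0.0021/0.0707 = 0.0297, iterate starting from f = 0.02:
  f = 0.02 → V = √(2·5.5e+05·0.0707/(0.02·547·1060)) = 2.59 m/s; Re = ρVD/μ = 1.459e+05; f → 0.05727
  f = 0.05727 → V = 1.53 m/s; Re = 8.624e+04; f → 0.05741
Converged (Δf/f < 1%). With the final f = 0.05741: V = √(2·5.5e+05·0.0707/(0.05741·547·1060)) = 1.528 m/s.
Q = V·A = 1.528·(π/4·0.0707²) = 0.006 m³/s = 0.00600 m³/s.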